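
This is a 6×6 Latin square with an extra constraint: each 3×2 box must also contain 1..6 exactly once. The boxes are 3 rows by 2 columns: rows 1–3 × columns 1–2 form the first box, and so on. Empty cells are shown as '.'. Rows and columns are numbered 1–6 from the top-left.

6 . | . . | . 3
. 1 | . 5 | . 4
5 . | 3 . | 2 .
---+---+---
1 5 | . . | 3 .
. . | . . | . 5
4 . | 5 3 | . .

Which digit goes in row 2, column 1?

3

row 2, column 5 = 6: row 2 has {1,4,5}; col 5 has {2,3}; box has {2,3,4} → only 6 remains.
row 3, column 2 = 4: row 3 has {2,3,5}; col 2 has {1,5}; box has {1,5,6} → only 4 remains.
row 3, column 6 = 1: row 3 has {2,3,4,5}; col 6 has {3,4,5}; box has {2,3,4,6} → only 1 remains.
row 6, column 5 = 1: row 6 has {3,4,5}; col 5 has {2,3,6}; box has {3,5} → only 1 remains.
row 1, column 2 = 2: row 1 has {3,6}; col 2 has {1,4,5}; box has {1,4,5,6} → only 2 remains.
row 1, column 5 = 5: row 1 has {2,3,6}; col 5 has {1,2,3,6}; box has {1,2,3,4,6} → only 5 remains.
row 2, column 1 = 3: row 2 has {1,4,5,6}; col 1 has {1,4,5,6}; box has {1,2,4,5,6} → only 3 remains.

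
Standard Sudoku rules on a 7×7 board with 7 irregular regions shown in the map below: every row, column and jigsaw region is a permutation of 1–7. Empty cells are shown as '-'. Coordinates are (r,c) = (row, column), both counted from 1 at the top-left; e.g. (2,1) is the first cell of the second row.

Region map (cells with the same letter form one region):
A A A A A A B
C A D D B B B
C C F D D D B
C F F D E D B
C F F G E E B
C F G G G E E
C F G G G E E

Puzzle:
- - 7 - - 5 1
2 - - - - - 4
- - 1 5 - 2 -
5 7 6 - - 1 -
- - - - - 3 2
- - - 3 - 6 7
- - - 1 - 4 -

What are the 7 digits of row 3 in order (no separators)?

3415726

(2,3) = 3: row 2 has {2,4}; col 3 has {1,6,7}; region has {1,2,5} → only 3 remains.
(2,6) = 7: row 2 has {2,3,4}; col 6 has {1,2,3,4,5,6}; region has {1,2,4} → only 7 remains.
(4,4) = 4: row 4 has {1,5,6,7}; col 4 has {1,3,5}; region has {1,2,3,5} → only 4 remains.
(4,5) = 2: row 4 has {1,4,5,6,7}; col 5 has {}; region has {3,4,6,7} → only 2 remains.
(4,7) = 3: row 4 has {1,2,4,5,6,7}; col 7 has {1,2,4,7}; region has {1,2,4,7} → only 3 remains.
(7,7) = 5: row 7 has {1,4}; col 7 has {1,2,3,4,7}; region has {2,3,4,6,7} → only 5 remains.
(2,4) = 6: row 2 has {2,3,4,7}; col 4 has {1,3,4,5}; region has {1,2,3,4,5} → only 6 remains.
(2,5) = 5: row 2 has {2,3,4,6,7}; col 5 has {2}; region has {1,2,3,4,7} → only 5 remains.
(3,5) = 7: row 3 has {1,2,5}; col 5 has {2,5}; region has {1,2,3,4,5,6} → only 7 remains.
(3,7) = 6: row 3 has {1,2,5,7}; col 7 has {1,2,3,4,5,7}; region has {1,2,3,4,5,7} → only 6 remains.
(5,4) = 7: row 5 has {2,3}; col 4 has {1,3,4,5,6}; region has {1,3} → only 7 remains.
(5,5) = 1: row 5 has {2,3,7}; col 5 has {2,5,7}; region has {2,3,4,5,6,7} → only 1 remains.
(6,5) = 4: row 6 has {3,6,7}; col 5 has {1,2,5,7}; region has {1,3,7} → only 4 remains.
(7,3) = 2: row 7 has {1,4,5}; col 3 has {1,3,6,7}; region has {1,3,4,7} → only 2 remains.
(7,5) = 6: row 7 has {1,2,4,5}; col 5 has {1,2,4,5,7}; region has {1,2,3,4,7} → only 6 remains.
(1,4) = 2: row 1 has {1,5,7}; col 4 has {1,3,4,5,6,7}; region has {5,7} → only 2 remains.
(1,5) = 3: row 1 has {1,2,5,7}; col 5 has {1,2,4,5,6,7}; region has {2,5,7} → only 3 remains.
(2,2) = 1: row 2 has {2,3,4,5,6,7}; col 2 has {7}; region has {2,3,5,7} → only 1 remains.
(6,1) = 1: row 6 has {3,4,6,7}; col 1 has {2,5}; region has {2,5} → only 1 remains.
(6,3) = 5: row 6 has {1,3,4,6,7}; col 3 has {1,2,3,6,7}; region has {1,2,3,4,6,7} → only 5 remains.
(7,2) = 3: row 7 has {1,2,4,5,6}; col 2 has {1,7}; region has {1,6,7} → only 3 remains.
(3,2) = 4: row 3 has {1,2,5,6,7}; col 2 has {1,3,7}; region has {1,2,5} → only 4 remains.
(5,1) = 6: row 5 has {1,2,3,7}; col 1 has {1,2,5}; region has {1,2,4,5} → only 6 remains.
(5,2) = 5: row 5 has {1,2,3,6,7}; col 2 has {1,3,4,7}; region has {1,3,6,7} → only 5 remains.
(5,3) = 4: row 5 has {1,2,3,5,6,7}; col 3 has {1,2,3,5,6,7}; region has {1,3,5,6,7} → only 4 remains.
(6,2) = 2: row 6 has {1,3,4,5,6,7}; col 2 has {1,3,4,5,7}; region has {1,3,4,5,6,7} → only 2 remains.
(7,1) = 7: row 7 has {1,2,3,4,5,6}; col 1 has {1,2,5,6}; region has {1,2,4,5,6} → only 7 remains.
(1,1) = 4: row 1 has {1,2,3,5,7}; col 1 has {1,2,5,6,7}; region has {1,2,3,5,7} → only 4 remains.
(1,2) = 6: row 1 has {1,2,3,4,5,7}; col 2 has {1,2,3,4,5,7}; region has {1,2,3,4,5,7} → only 6 remains.
(3,1) = 3: row 3 has {1,2,4,5,6,7}; col 1 has {1,2,4,5,6,7}; region has {1,2,4,5,6,7} → only 3 remains.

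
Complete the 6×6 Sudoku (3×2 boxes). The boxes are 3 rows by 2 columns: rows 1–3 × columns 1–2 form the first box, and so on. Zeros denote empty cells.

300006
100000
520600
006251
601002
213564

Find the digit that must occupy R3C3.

4

R1C2 = 4 (sole candidate).
R1C4 = 1 (sole candidate).
R1C5 = 2 (sole candidate).
R2C2 = 6 (sole candidate).
R3C3 = 4: row 3 has {2,5,6}; col 3 has {1,3,6}; box has {1,6} → only 4 remains.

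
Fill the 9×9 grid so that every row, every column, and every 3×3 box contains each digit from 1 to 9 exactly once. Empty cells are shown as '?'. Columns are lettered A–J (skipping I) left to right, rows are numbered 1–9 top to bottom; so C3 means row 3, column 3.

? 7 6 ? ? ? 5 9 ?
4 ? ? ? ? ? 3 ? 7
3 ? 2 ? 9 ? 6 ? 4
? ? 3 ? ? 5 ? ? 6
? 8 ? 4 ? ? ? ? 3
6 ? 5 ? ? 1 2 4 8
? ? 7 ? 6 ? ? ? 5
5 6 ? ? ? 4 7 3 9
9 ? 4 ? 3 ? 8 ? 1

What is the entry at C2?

9

J1 = 2 (sole candidate).
B6 = 9 (sole candidate).
E6 = 7 (sole candidate).
G7 = 4 (sole candidate).
H7 = 2 (sole candidate).
B9 = 2 (sole candidate).
F9 = 7 (sole candidate).
H9 = 6 (sole candidate).
F3 = 8 (sole candidate).
H3 = 1 (sole candidate).
H4 = 7 (sole candidate).
C5 = 1 (sole candidate).
E5 = 2 (sole candidate).
G5 = 9 (sole candidate).
H5 = 5 (sole candidate).
D6 = 3 (sole candidate).
F7 = 9 (sole candidate).
C8 = 8 (sole candidate).
E8 = 1 (sole candidate).
D9 = 5 (sole candidate).
D1 = 1 (sole candidate).
E1 = 4 (sole candidate).
F1 = 3 (sole candidate).
C2 = 9: row 2 has {3,4,7}; col 3 has {1,2,3,4,5,6,7,8}; box has {2,3,4,6,7} → only 9 remains.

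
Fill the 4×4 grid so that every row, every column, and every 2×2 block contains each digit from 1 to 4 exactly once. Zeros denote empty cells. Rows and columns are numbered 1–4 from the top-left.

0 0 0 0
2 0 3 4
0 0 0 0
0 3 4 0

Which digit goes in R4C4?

2

R2C2 = 1: row 2 has {2,3,4}; col 2 has {3}; box has {2} → only 1 remains.
R4C1 = 1: row 4 has {3,4}; col 1 has {2}; box has {3} → only 1 remains.
R4C4 = 2: row 4 has {1,3,4}; col 4 has {4}; box has {4} → only 2 remains.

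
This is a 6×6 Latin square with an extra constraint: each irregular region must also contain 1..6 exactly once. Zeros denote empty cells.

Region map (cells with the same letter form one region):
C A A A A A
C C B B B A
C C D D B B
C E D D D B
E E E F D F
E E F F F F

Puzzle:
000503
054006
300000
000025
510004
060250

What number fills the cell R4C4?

R6C1 = 4: row 6 has {2,5,6}; col 1 has {3,5}; region has {1,5,6} → only 4 remains.
R6C6 = 1: row 6 has {2,4,5,6}; col 6 has {3,4,5,6}; region has {2,4,5} → only 1 remains.
R3C6 = 2: row 3 has {3}; col 6 has {1,3,4,5,6}; region has {4,5} → only 2 remains.
R4C2 = 3: row 4 has {2,5}; col 2 has {1,5,6}; region has {1,4,5,6} → only 3 remains.
R5C3 = 2: row 5 has {1,4,5}; col 3 has {4}; region has {1,3,4,5,6} → only 2 remains.
R6C3 = 3: row 6 has {1,2,4,5,6}; col 3 has {2,4}; region has {1,2,4,5} → only 3 remains.
R1C3 = 1: row 1 has {3,5}; col 3 has {2,3,4}; region has {3,5,6} → only 1 remains.
R1C5 = 4: row 1 has {1,3,5}; col 5 has {2,5}; region has {1,3,5,6} → only 4 remains.
R3C2 = 4: row 3 has {2,3}; col 2 has {1,3,5,6}; region has {3,5} → only 4 remains.
R4C3 = 6: row 4 has {2,3,5}; col 3 has {1,2,3,4}; region has {2} → only 6 remains.
R5C4 = 6: row 5 has {1,2,4,5}; col 4 has {2,5}; region has {1,2,3,4,5} → only 6 remains.
R5C5 = 3: row 5 has {1,2,4,5,6}; col 5 has {2,4,5}; region has {2,6} → only 3 remains.
R1C2 = 2: row 1 has {1,3,4,5}; col 2 has {1,3,4,5,6}; region has {1,3,4,5,6} → only 2 remains.
R2C5 = 1: row 2 has {4,5,6}; col 5 has {2,3,4,5}; region has {2,4,5} → only 1 remains.
R3C3 = 5: row 3 has {2,3,4}; col 3 has {1,2,3,4,6}; region has {2,3,6} → only 5 remains.
R3C4 = 1: row 3 has {2,3,4,5}; col 4 has {2,5,6}; region has {2,3,5,6} → only 1 remains.
R3C5 = 6: row 3 has {1,2,3,4,5}; col 5 has {1,2,3,4,5}; region has {1,2,4,5} → only 6 remains.
R4C1 = 1: row 4 has {2,3,5,6}; col 1 has {3,4,5}; region has {3,4,5} → only 1 remains.
R4C4 = 4: row 4 has {1,2,3,5,6}; col 4 has {1,2,5,6}; region has {1,2,3,5,6} → only 4 remains.

4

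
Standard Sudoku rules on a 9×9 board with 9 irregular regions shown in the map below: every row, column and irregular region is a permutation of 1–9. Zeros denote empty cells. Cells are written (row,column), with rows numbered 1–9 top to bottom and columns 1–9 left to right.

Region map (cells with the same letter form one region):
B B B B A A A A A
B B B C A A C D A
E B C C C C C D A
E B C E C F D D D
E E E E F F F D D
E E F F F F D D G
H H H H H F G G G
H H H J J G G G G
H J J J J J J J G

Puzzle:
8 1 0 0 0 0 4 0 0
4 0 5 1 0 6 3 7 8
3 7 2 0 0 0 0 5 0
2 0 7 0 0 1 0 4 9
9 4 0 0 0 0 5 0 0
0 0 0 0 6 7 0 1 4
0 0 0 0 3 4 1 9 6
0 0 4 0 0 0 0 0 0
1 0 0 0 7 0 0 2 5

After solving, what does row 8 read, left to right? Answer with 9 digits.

694513782

(1,8) = 3 (sole candidate).
(3,9) = 1 (sole candidate).
(6,1) = 5 (sole candidate).
(6,2) = 8 (sole candidate).
(6,7) = 2 (sole candidate).
(7,1) = 7 (sole candidate).
(7,3) = 8 (sole candidate).
(8,1) = 6: row 8 has {4}; col 1 has {1,2,3,4,5,7,8,9}; region has {1,3,4,7,8} → only 6 remains.
(8,8) = 8: row 8 has {4,6}; col 8 has {1,2,3,4,5,7,9}; region has {1,4,5,6,9} → only 8 remains.
(4,4) = 6 (sole candidate).
(4,7) = 8 (sole candidate).
(5,3) = 1 (sole candidate).
(5,4) = 7 (sole candidate).
(5,8) = 6 (sole candidate).
(5,9) = 3 (sole candidate).
(8,7) = 7: row 8 has {4,6,8}; col 7 has {1,2,3,4,5,8}; region has {1,4,5,6,8,9} → only 7 remains.
(8,9) = 2: row 8 has {4,6,7,8}; col 9 has {1,3,4,5,6,8,9}; region has {1,4,5,6,7,8,9} → only 2 remains.
(1,9) = 7 (sole candidate).
(4,2) = 3 (sole candidate).
(4,5) = 5 (sole candidate).
(8,6) = 3: row 8 has {2,4,6,7,8}; col 6 has {1,4,6,7}; region has {1,2,4,5,6,7,8,9} → only 3 remains.
(1,6) = 5 (hidden single in row 1).
(1,3) = 6 (hidden single in row 1).
(3,7) = 6 (hidden single in row 3).
(9,7) = 9 (sole candidate).
(8,4) = 5: row 8 has {2,3,4,6,7,8}; col 4 has {1,6,7}; region has {2,7,9} → only 5 remains.
(8,5) = 1: row 8 has {2,3,4,5,6,7,8}; col 5 has {3,5,6,7}; region has {2,5,7,9} → only 1 remains.
(9,2) = 6 (sole candidate).
(9,3) = 3 (sole candidate).
(9,6) = 8 (sole candidate).
(3,6) = 9 (sole candidate).
(5,6) = 2 (sole candidate).
(6,3) = 9 (sole candidate).
(6,4) = 3 (sole candidate).
(7,4) = 2 (sole candidate).
(8,2) = 9: row 8 has {1,2,3,4,5,6,7,8}; col 2 has {1,3,4,6,7,8}; region has {1,2,3,4,6,7,8} → only 9 remains.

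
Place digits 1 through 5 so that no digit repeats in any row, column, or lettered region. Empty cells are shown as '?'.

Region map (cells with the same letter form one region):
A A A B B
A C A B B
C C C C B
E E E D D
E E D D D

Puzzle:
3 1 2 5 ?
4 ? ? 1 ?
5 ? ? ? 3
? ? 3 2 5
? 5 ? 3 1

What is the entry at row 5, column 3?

row 1, column 5 = 4: row 1 has {1,2,3,5}; col 5 has {1,3,5}; region has {1,3,5} → only 4 remains.
row 2, column 3 = 5: row 2 has {1,4}; col 3 has {2,3}; region has {1,2,3,4} → only 5 remains.
row 2, column 5 = 2: row 2 has {1,4,5}; col 5 has {1,3,4,5}; region has {1,3,4,5} → only 2 remains.
row 3, column 4 = 4: row 3 has {3,5}; col 4 has {1,2,3,5}; region has {5} → only 4 remains.
row 4, column 1 = 1: row 4 has {2,3,5}; col 1 has {3,4,5}; region has {3,5} → only 1 remains.
row 4, column 2 = 4: row 4 has {1,2,3,5}; col 2 has {1,5}; region has {1,3,5} → only 4 remains.
row 5, column 1 = 2: row 5 has {1,3,5}; col 1 has {1,3,4,5}; region has {1,3,4,5} → only 2 remains.
row 5, column 3 = 4: row 5 has {1,2,3,5}; col 3 has {2,3,5}; region has {1,2,3,5} → only 4 remains.

4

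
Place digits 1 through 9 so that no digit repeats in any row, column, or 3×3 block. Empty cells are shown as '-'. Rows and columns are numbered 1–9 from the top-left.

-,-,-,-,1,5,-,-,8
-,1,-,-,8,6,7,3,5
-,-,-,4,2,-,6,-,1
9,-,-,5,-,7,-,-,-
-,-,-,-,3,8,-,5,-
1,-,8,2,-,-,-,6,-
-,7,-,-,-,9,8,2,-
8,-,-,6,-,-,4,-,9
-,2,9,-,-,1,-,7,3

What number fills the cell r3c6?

3

r2c4 = 9 (sole candidate).
r3c6 = 3: row 3 has {1,2,4,6}; col 6 has {1,5,6,7,8,9}; box has {1,2,4,5,6,8,9} → only 3 remains.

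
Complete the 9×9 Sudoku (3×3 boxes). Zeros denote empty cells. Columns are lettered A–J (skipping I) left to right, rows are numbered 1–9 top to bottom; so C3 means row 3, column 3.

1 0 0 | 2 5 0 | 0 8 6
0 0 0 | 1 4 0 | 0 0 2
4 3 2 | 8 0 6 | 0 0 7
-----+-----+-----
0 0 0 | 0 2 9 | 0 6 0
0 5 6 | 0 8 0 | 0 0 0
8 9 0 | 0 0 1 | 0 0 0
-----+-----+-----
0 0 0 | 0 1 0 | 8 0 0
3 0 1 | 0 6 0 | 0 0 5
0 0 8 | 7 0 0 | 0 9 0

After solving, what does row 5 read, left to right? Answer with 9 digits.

B1 = 7 (sole candidate).
C1 = 9 (sole candidate).
F1 = 3 (sole candidate).
G1 = 4 (sole candidate).
C2 = 5 (sole candidate).
F2 = 7 (sole candidate).
H2 = 3 (sole candidate).
E3 = 9 (sole candidate).
A4 = 7 (sole candidate).
A5 = 2: row 5 has {5,6,8}; col 1 has {1,3,4,7,8}; box has {5,6,7,8,9} → only 2 remains.
F5 = 4: row 5 has {2,5,6,8}; col 6 has {1,3,6,7,9}; box has {1,2,8,9} → only 4 remains.
E9 = 3 (sole candidate).
A2 = 6 (sole candidate).
B2 = 8 (sole candidate).
G2 = 9 (sole candidate).
D5 = 3: row 5 has {2,4,5,6,8}; col 4 has {1,2,7,8}; box has {1,2,4,8,9} → only 3 remains.
E6 = 7 (sole candidate).
A9 = 5 (sole candidate).
F9 = 2 (sole candidate).
D4 = 5 (sole candidate).
D6 = 6 (sole candidate).
A7 = 9 (sole candidate).
D7 = 4 (sole candidate).
F7 = 5 (sole candidate).
J7 = 3 (sole candidate).
D8 = 9 (sole candidate).
F8 = 8 (sole candidate).
J6 = 4 (sole candidate).
C7 = 7 (sole candidate).
H7 = 2 (sole candidate).
G8 = 7 (sole candidate).
H8 = 4 (sole candidate).
J9 = 1 (sole candidate).
J4 = 8 (sole candidate).
G5 = 1: row 5 has {2,3,4,5,6,8}; col 7 has {4,7,8,9}; box has {4,6,8} → only 1 remains.
H5 = 7: row 5 has {1,2,3,4,5,6,8}; col 8 has {2,3,4,6,8,9}; box has {1,4,6,8} → only 7 remains.
J5 = 9: row 5 has {1,2,3,4,5,6,7,8}; col 9 has {1,2,3,4,5,6,7,8}; box has {1,4,6,7,8} → only 9 remains.

256384179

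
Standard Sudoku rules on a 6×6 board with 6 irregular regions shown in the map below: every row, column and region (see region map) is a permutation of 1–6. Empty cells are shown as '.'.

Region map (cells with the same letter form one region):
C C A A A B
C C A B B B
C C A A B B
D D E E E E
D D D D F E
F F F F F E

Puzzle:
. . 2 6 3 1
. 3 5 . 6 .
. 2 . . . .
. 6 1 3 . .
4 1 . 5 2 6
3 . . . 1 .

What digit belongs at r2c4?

r1c1 = 5: row 1 has {1,2,3,6}; col 1 has {3,4}; region has {2,3} → only 5 remains.
r1c2 = 4: row 1 has {1,2,3,5,6}; col 2 has {1,2,3,6}; region has {2,3,5} → only 4 remains.
r2c1 = 1: row 2 has {3,5,6}; col 1 has {3,4,5}; region has {2,3,4,5} → only 1 remains.
r3c1 = 6: row 3 has {2}; col 1 has {1,3,4,5}; region has {1,2,3,4,5} → only 6 remains.
r3c3 = 4: row 3 has {2,6}; col 3 has {1,2,5}; region has {2,3,5,6} → only 4 remains.
r3c4 = 1: row 3 has {2,4,6}; col 4 has {3,5,6}; region has {2,3,4,5,6} → only 1 remains.
r3c5 = 5: row 3 has {1,2,4,6}; col 5 has {1,2,3,6}; region has {1,6} → only 5 remains.
r3c6 = 3: row 3 has {1,2,4,5,6}; col 6 has {1,6}; region has {1,5,6} → only 3 remains.
r4c1 = 2: row 4 has {1,3,6}; col 1 has {1,3,4,5,6}; region has {1,4,5,6} → only 2 remains.
r4c5 = 4: row 4 has {1,2,3,6}; col 5 has {1,2,3,5,6}; region has {1,3,6} → only 4 remains.
r4c6 = 5: row 4 has {1,2,3,4,6}; col 6 has {1,3,6}; region has {1,3,4,6} → only 5 remains.
r5c3 = 3: row 5 has {1,2,4,5,6}; col 3 has {1,2,4,5}; region has {1,2,4,5,6} → only 3 remains.
r6c2 = 5: row 6 has {1,3}; col 2 has {1,2,3,4,6}; region has {1,2,3} → only 5 remains.
r6c3 = 6: row 6 has {1,3,5}; col 3 has {1,2,3,4,5}; region has {1,2,3,5} → only 6 remains.
r6c4 = 4: row 6 has {1,3,5,6}; col 4 has {1,3,5,6}; region has {1,2,3,5,6} → only 4 remains.
r6c6 = 2: row 6 has {1,3,4,5,6}; col 6 has {1,3,5,6}; region has {1,3,4,5,6} → only 2 remains.
r2c4 = 2: row 2 has {1,3,5,6}; col 4 has {1,3,4,5,6}; region has {1,3,5,6} → only 2 remains.

2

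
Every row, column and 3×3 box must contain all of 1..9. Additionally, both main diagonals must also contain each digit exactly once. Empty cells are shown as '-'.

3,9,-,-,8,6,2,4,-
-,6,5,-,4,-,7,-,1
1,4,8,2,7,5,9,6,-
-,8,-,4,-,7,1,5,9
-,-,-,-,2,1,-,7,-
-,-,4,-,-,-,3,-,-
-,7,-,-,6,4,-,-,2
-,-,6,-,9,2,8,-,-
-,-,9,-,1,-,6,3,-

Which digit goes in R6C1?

R1C3 = 7: row 1 has {2,3,4,6,8,9}; col 3 has {4,5,6,8,9}; box has {1,3,4,5,6,8,9} → only 7 remains.
R1C4 = 1: row 1 has {2,3,4,6,7,8,9}; col 4 has {2,4}; box has {2,4,5,6,7,8} → only 1 remains.
R1C9 = 5: row 1 has {1,2,3,4,6,7,8,9}; col 9 has {1,2,9}; box has {1,2,4,6,7,9}; anti-diagonal has {2,7,9} → only 5 remains.
R2C1 = 2: row 2 has {1,4,5,6,7}; col 1 has {1,3}; box has {1,3,4,5,6,7,8,9} → only 2 remains.
R2C8 = 8: row 2 has {1,2,4,5,6,7}; col 8 has {3,4,5,6,7}; box has {1,2,4,5,6,7,9}; anti-diagonal has {2,5,7,9} → only 8 remains.
R3C9 = 3: row 3 has {1,2,4,5,6,7,8,9}; col 9 has {1,2,5,9}; box has {1,2,4,5,6,7,8,9} → only 3 remains.
R4C1 = 6: row 4 has {1,4,5,7,8,9}; col 1 has {1,2,3}; box has {4,8} → only 6 remains.
R4C5 = 3: row 4 has {1,4,5,6,7,8,9}; col 5 has {1,2,4,6,7,8,9}; box has {1,2,4,7} → only 3 remains.
R5C3 = 3: row 5 has {1,2,7}; col 3 has {4,5,6,7,8,9}; box has {4,6,8} → only 3 remains.
R5C7 = 4: row 5 has {1,2,3,7}; col 7 has {1,2,3,6,7,8,9}; box has {1,3,5,7,9} → only 4 remains.
R6C4 = 6: row 6 has {3,4}; col 4 has {1,2,4}; box has {1,2,3,4,7}; anti-diagonal has {2,5,7,8,9} → only 6 remains.
R6C5 = 5: row 6 has {3,4,6}; col 5 has {1,2,3,4,6,7,8,9}; box has {1,2,3,4,6,7} → only 5 remains.
R6C6 = 9: row 6 has {3,4,5,6}; col 6 has {1,2,4,5,6,7}; box has {1,2,3,4,5,6,7}; main diagonal has {2,3,4,6,8} → only 9 remains.
R6C8 = 2: row 6 has {3,4,5,6,9}; col 8 has {3,4,5,6,7,8}; box has {1,3,4,5,7,9} → only 2 remains.
R6C9 = 8: row 6 has {2,3,4,5,6,9}; col 9 has {1,2,3,5,9}; box has {1,2,3,4,5,7,9} → only 8 remains.
R7C3 = 1: row 7 has {2,4,6,7}; col 3 has {3,4,5,6,7,8,9}; box has {6,7,9}; anti-diagonal has {2,5,6,7,8,9} → only 1 remains.
R7C7 = 5: row 7 has {1,2,4,6,7}; col 7 has {1,2,3,4,6,7,8,9}; box has {2,3,6,8}; main diagonal has {2,3,4,6,8,9} → only 5 remains.
R7C8 = 9: row 7 has {1,2,4,5,6,7}; col 8 has {2,3,4,5,6,7,8}; box has {2,3,5,6,8} → only 9 remains.
R8C2 = 3: row 8 has {2,6,8,9}; col 2 has {4,6,7,8,9}; box has {1,6,7,9}; anti-diagonal has {1,2,5,6,7,8,9} → only 3 remains.
R8C8 = 1: row 8 has {2,3,6,8,9}; col 8 has {2,3,4,5,6,7,8,9}; box has {2,3,5,6,8,9}; main diagonal has {2,3,4,5,6,8,9} → only 1 remains.
R9C1 = 4: row 9 has {1,3,6,9}; col 1 has {1,2,3,6}; box has {1,3,6,7,9}; anti-diagonal has {1,2,3,5,6,7,8,9} → only 4 remains.
R9C6 = 8: row 9 has {1,3,4,6,9}; col 6 has {1,2,4,5,6,7,9}; box has {1,2,4,6,9} → only 8 remains.
R9C9 = 7: row 9 has {1,3,4,6,8,9}; col 9 has {1,2,3,5,8,9}; box has {1,2,3,5,6,8,9}; main diagonal has {1,2,3,4,5,6,8,9} → only 7 remains.
R2C6 = 3: row 2 has {1,2,4,5,6,7,8}; col 6 has {1,2,4,5,6,7,8,9}; box has {1,2,4,5,6,7,8} → only 3 remains.
R4C3 = 2: row 4 has {1,3,4,5,6,7,8,9}; col 3 has {1,3,4,5,6,7,8,9}; box has {3,4,6,8} → only 2 remains.
R5C2 = 5: row 5 has {1,2,3,4,7}; col 2 has {3,4,6,7,8,9}; box has {2,3,4,6,8} → only 5 remains.
R5C4 = 8: row 5 has {1,2,3,4,5,7}; col 4 has {1,2,4,6}; box has {1,2,3,4,5,6,7,9} → only 8 remains.
R5C9 = 6: row 5 has {1,2,3,4,5,7,8}; col 9 has {1,2,3,5,7,8,9}; box has {1,2,3,4,5,7,8,9} → only 6 remains.
R6C1 = 7: row 6 has {2,3,4,5,6,8,9}; col 1 has {1,2,3,4,6}; box has {2,3,4,5,6,8} → only 7 remains.

7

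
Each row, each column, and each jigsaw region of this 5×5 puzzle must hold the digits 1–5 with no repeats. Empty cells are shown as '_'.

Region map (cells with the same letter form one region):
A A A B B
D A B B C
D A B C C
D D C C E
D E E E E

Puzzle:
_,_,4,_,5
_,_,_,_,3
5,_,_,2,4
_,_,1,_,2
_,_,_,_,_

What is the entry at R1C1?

R2C3 = 2 (sole candidate).
R3C3 = 3 (sole candidate).
R4C4 = 5 (sole candidate).
R5C3 = 5 (sole candidate).
R5C5 = 1 (sole candidate).
R1C4 = 1 (sole candidate).
R2C4 = 4 (sole candidate).
R3C2 = 1 (sole candidate).
R5C4 = 3 (sole candidate).
R2C1 = 1 (sole candidate).
R2C2 = 5 (sole candidate).
R5C2 = 4 (sole candidate).
R4C2 = 3 (sole candidate).
R5C1 = 2 (sole candidate).
R1C1 = 3: row 1 has {1,4,5}; col 1 has {1,2,5}; region has {1,4,5} → only 3 remains.

3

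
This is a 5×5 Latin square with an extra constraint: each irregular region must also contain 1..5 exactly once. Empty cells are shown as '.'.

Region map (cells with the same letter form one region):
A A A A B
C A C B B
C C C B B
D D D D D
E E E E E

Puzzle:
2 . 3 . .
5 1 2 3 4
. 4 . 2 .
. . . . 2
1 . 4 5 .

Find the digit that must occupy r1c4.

4

r1c2 = 5: row 1 has {2,3}; col 2 has {1,4}; region has {1,2,3} → only 5 remains.
r1c4 = 4: row 1 has {2,3,5}; col 4 has {2,3,5}; region has {1,2,3,5} → only 4 remains.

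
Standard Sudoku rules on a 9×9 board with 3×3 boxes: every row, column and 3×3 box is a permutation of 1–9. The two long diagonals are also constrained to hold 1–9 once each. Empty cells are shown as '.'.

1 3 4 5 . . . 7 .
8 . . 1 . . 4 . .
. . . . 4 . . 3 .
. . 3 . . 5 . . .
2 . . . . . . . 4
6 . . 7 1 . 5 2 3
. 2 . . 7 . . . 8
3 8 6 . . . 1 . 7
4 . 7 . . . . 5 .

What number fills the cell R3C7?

2

R3C9 = 1: in row 3, 1 can only go here (every other open cell in that row sees a 1).
R7C1 = 5: in row 7, 5 can only go here (every other open cell in that row sees a 5).
R8C5 = 5: in row 8, 5 can only go here (every other open cell in that row sees a 5).
R2C9 = 5: in column 9, 5 can only go here (every other open cell in that column sees a 5).
R1C7 = 8: in box 3, 8 can only go here (every other open cell in that box sees an 8).
R3C3 = 5: in main diagonal, 5 can only go here (every other open cell in that diagonal sees a 5).
R2C2 = 7: in main diagonal, 7 can only go here (every other open cell in that diagonal sees a 7).
R3C1 = 9: row 3 has {1,3,4,5}; col 1 has {1,2,3,4,5,6,8}; box has {1,3,4,5,7,8} → only 9 remains.
R3C2 = 6: row 3 has {1,3,4,5,9}; col 2 has {2,3,7,8}; box has {1,3,4,5,7,8,9} → only 6 remains.
R3C7 = 2: row 3 has {1,3,4,5,6,9}; col 7 has {1,4,5,8}; box has {1,3,4,5,7,8}; anti-diagonal has {4,5,7,8} → only 2 remains.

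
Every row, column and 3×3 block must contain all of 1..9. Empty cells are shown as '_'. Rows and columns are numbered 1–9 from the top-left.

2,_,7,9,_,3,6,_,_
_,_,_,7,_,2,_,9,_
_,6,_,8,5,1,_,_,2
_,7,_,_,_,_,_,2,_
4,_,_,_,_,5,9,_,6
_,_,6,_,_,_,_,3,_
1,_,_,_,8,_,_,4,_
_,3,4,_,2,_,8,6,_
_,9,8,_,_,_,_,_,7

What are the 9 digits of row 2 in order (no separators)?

845762193

row 1, column 5 = 4: row 1 has {2,3,6,7,9}; col 5 has {2,5,8}; box has {1,2,3,5,7,8,9} → only 4 remains.
row 2, column 5 = 6: row 2 has {2,7,9}; col 5 has {2,4,5,8}; box has {1,2,3,4,5,7,8,9} → only 6 remains.
row 3, column 8 = 7: row 3 has {1,2,5,6,8}; col 8 has {2,3,4,6,9}; box has {2,6,9} → only 7 remains.
row 3, column 7 = 4: in row 3, 4 can only go here (every other open cell in that row sees a 4).
row 2, column 2 = 4: in row 2, 4 can only go here (every other open cell in that row sees a 4).
row 5, column 5 = 7: in row 5, 7 can only go here (every other open cell in that row sees a 7).
row 6, column 7 = 7: in row 6, 7 can only go here (every other open cell in that row sees a 7).
row 7, column 6 = 7: in row 7, 7 can only go here (every other open cell in that row sees a 7).
row 8, column 6 = 9: row 8 has {2,3,4,6,8}; col 6 has {1,2,3,5,7}; box has {2,7,8} → only 9 remains.
row 7, column 4 = 6: in row 7, 6 can only go here (every other open cell in that row sees a 6).
row 7, column 9 = 9: in row 7, 9 can only go here (every other open cell in that row sees a 9).
row 9, column 6 = 4: row 9 has {7,8,9}; col 6 has {1,2,3,5,7,9}; box has {2,6,7,8,9} → only 4 remains.
row 6, column 6 = 8: row 6 has {3,6,7}; col 6 has {1,2,3,4,5,7,9}; box has {5,7} → only 8 remains.
row 4, column 6 = 6: row 4 has {2,7}; col 6 has {1,2,3,4,5,7,8,9}; box has {5,7,8} → only 6 remains.
row 7, column 7 = 3: in row 7, 3 can only go here (every other open cell in that row sees a 3).
row 8, column 1 = 7: in row 8, 7 can only go here (every other open cell in that row sees a 7).
row 9, column 7 = 2: in row 9, 2 can only go here (every other open cell in that row sees a 2).
row 9, column 1 = 6: in row 9, 6 can only go here (every other open cell in that row sees a 6).
row 2, column 9 = 3: in column 9, 3 can only go here (every other open cell in that column sees a 3).
row 2, column 1 = 8: in row 2, 8 can only go here (every other open cell in that row sees an 8).
row 4, column 9 = 8: in row 4, 8 can only go here (every other open cell in that row sees an 8).
row 5, column 8 = 1: row 5 has {4,5,6,7,9}; col 8 has {2,3,4,6,7,9}; box has {2,3,6,7,8,9} → only 1 remains.
row 9, column 8 = 5: row 9 has {2,4,6,7,8,9}; col 8 has {1,2,3,4,6,7,9}; box has {2,3,4,6,7,8,9} → only 5 remains.
row 1, column 8 = 8: row 1 has {2,3,4,6,7,9}; col 8 has {1,2,3,4,5,6,7,9}; box has {2,3,4,6,7,9} → only 8 remains.
row 4, column 7 = 5: row 4 has {2,6,7,8}; col 7 has {2,3,4,6,7,8,9}; box has {1,2,3,6,7,8,9} → only 5 remains.
row 6, column 9 = 4: row 6 has {3,6,7,8}; col 9 has {2,3,6,7,8,9}; box has {1,2,3,5,6,7,8,9} → only 4 remains.
row 8, column 9 = 1: row 8 has {2,3,4,6,7,8,9}; col 9 has {2,3,4,6,7,8,9}; box has {2,3,4,5,6,7,8,9} → only 1 remains.
row 1, column 9 = 5: row 1 has {2,3,4,6,7,8,9}; col 9 has {1,2,3,4,6,7,8,9}; box has {2,3,4,6,7,8,9} → only 5 remains.
row 2, column 7 = 1: row 2 has {2,3,4,6,7,8,9}; col 7 has {2,3,4,5,6,7,8,9}; box has {2,3,4,5,6,7,8,9} → only 1 remains.
row 8, column 4 = 5: row 8 has {1,2,3,4,6,7,8,9}; col 4 has {6,7,8,9}; box has {2,4,6,7,8,9} → only 5 remains.
row 1, column 2 = 1: row 1 has {2,3,4,5,6,7,8,9}; col 2 has {3,4,6,7,9}; box has {2,4,6,7,8} → only 1 remains.
row 2, column 3 = 5: row 2 has {1,2,3,4,6,7,8,9}; col 3 has {4,6,7,8}; box has {1,2,4,6,7,8} → only 5 remains.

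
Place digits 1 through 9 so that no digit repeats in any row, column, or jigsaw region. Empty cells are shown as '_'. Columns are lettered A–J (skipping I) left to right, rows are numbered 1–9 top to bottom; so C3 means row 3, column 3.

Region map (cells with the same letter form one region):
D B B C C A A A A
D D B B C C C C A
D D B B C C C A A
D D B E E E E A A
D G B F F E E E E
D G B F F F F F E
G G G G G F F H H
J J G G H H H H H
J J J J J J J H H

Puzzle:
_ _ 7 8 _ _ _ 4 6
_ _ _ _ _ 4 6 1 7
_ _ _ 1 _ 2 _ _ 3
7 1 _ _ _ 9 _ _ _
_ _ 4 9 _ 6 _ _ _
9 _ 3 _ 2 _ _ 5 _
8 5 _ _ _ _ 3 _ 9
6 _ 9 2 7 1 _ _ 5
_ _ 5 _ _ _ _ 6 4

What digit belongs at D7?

F1 = 5 (sole candidate).
D2 = 5 (sole candidate).
F7 = 7 (sole candidate).
H7 = 2 (sole candidate).
G8 = 8 (sole candidate).
H8 = 3 (sole candidate).
H4 = 8 (sole candidate).
J4 = 2 (sole candidate).
H5 = 7 (sole candidate).
F6 = 8 (sole candidate).
J6 = 1 (sole candidate).
B8 = 4 (sole candidate).
F9 = 3 (sole candidate).
H3 = 9 (sole candidate).
C4 = 6 (sole candidate).
B5 = 3 (sole candidate).
E5 = 1 (sole candidate).
J5 = 8 (sole candidate).
G6 = 4 (sole candidate).
C7 = 1 (sole candidate).
D9 = 7 (sole candidate).
G1 = 1 (sole candidate).
C3 = 8 (sole candidate).
E3 = 5 (sole candidate).
G3 = 7 (sole candidate).
G4 = 5 (sole candidate).
G5 = 2 (sole candidate).
D6 = 6 (sole candidate).
D7 = 4: row 7 has {1,2,3,5,7,8,9}; col 4 has {1,2,5,6,7,8,9}; region has {1,2,3,5,8,9} → only 4 remains.

4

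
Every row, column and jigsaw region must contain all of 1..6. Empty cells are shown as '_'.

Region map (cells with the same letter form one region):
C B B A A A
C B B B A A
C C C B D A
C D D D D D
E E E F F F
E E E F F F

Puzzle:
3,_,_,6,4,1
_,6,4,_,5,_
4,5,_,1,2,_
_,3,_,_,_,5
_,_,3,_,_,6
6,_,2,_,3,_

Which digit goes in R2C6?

2

R1C2 = 2: row 1 has {1,3,4,6}; col 2 has {3,5,6}; region has {1,4,6} → only 2 remains.
R1C3 = 5: row 1 has {1,2,3,4,6}; col 3 has {2,3,4}; region has {1,2,4,6} → only 5 remains.
R2C4 = 3: row 2 has {4,5,6}; col 4 has {1,6}; region has {1,2,4,5,6} → only 3 remains.
R2C6 = 2: row 2 has {3,4,5,6}; col 6 has {1,5,6}; region has {1,4,5,6} → only 2 remains.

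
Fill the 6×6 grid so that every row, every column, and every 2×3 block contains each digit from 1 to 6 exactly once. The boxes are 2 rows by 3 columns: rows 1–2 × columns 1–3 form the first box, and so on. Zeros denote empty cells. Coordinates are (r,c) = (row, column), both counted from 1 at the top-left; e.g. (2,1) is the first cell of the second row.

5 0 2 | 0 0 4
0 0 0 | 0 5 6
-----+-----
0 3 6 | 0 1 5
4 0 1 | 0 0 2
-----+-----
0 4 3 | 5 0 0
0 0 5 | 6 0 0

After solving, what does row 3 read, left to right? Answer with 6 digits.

(1,5) = 3: row 1 has {2,4,5}; col 5 has {1,5}; box has {4,5,6} → only 3 remains.
(2,2) = 1: row 2 has {5,6}; col 2 has {3,4}; box has {2,5} → only 1 remains.
(2,3) = 4: row 2 has {1,5,6}; col 3 has {1,2,3,5,6}; box has {1,2,5} → only 4 remains.
(2,4) = 2: row 2 has {1,4,5,6}; col 4 has {5,6}; box has {3,4,5,6} → only 2 remains.
(3,1) = 2: row 3 has {1,3,5,6}; col 1 has {4,5}; box has {1,3,4,6} → only 2 remains.
(3,4) = 4: row 3 has {1,2,3,5,6}; col 4 has {2,5,6}; box has {1,2,5} → only 4 remains.

236415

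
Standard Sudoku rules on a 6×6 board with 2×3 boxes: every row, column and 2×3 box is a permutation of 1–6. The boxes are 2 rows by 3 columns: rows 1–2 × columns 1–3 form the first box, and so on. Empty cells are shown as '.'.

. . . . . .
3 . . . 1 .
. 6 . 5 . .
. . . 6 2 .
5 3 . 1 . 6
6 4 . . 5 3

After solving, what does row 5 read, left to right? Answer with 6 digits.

532146

R5C3 = 2: row 5 has {1,3,5,6}; col 3 has {}; box has {3,4,5,6} → only 2 remains.
R5C5 = 4: row 5 has {1,2,3,5,6}; col 5 has {1,2,5}; box has {1,3,5,6} → only 4 remains.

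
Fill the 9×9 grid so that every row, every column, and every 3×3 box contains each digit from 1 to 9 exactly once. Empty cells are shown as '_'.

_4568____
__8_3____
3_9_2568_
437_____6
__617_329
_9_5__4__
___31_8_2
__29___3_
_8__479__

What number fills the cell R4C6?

2

R4C5 = 9: row 4 has {3,4,6,7}; col 5 has {1,2,3,4,7,8}; box has {1,5,7} → only 9 remains.
R5C2 = 5: row 5 has {1,2,3,6,7,9}; col 2 has {3,4,8,9}; box has {3,4,6,7,9} → only 5 remains.
R6C3 = 1: row 6 has {4,5,9}; col 3 has {2,5,6,7,8,9}; box has {3,4,5,6,7,9} → only 1 remains.
R6C5 = 6: row 6 has {1,4,5,9}; col 5 has {1,2,3,4,7,8,9}; box has {1,5,7,9} → only 6 remains.
R6C8 = 7: row 6 has {1,4,5,6,9}; col 8 has {2,3,8}; box has {2,3,4,6,9} → only 7 remains.
R6C9 = 8: row 6 has {1,4,5,6,7,9}; col 9 has {2,6,9}; box has {2,3,4,6,7,9} → only 8 remains.
R7C3 = 4: row 7 has {1,2,3,8}; col 3 has {1,2,5,6,7,8,9}; box has {2,8} → only 4 remains.
R7C6 = 6: row 7 has {1,2,3,4,8}; col 6 has {5,7}; box has {1,3,4,7,9} → only 6 remains.
R7C8 = 5: row 7 has {1,2,3,4,6,8}; col 8 has {2,3,7,8}; box has {2,3,8,9} → only 5 remains.
R8C5 = 5: row 8 has {2,3,9}; col 5 has {1,2,3,4,6,7,8,9}; box has {1,3,4,6,7,9} → only 5 remains.
R8C6 = 8: row 8 has {2,3,5,9}; col 6 has {5,6,7}; box has {1,3,4,5,6,7,9} → only 8 remains.
R9C3 = 3: row 9 has {4,7,8,9}; col 3 has {1,2,4,5,6,7,8,9}; box has {2,4,8} → only 3 remains.
R9C4 = 2: row 9 has {3,4,7,8,9}; col 4 has {1,3,5,6,9}; box has {1,3,4,5,6,7,8,9} → only 2 remains.
R9C9 = 1: row 9 has {2,3,4,7,8,9}; col 9 has {2,6,8,9}; box has {2,3,5,8,9} → only 1 remains.
R4C4 = 8: row 4 has {3,4,6,7,9}; col 4 has {1,2,3,5,6,9}; box has {1,5,6,7,9} → only 8 remains.
R4C6 = 2: row 4 has {3,4,6,7,8,9}; col 6 has {5,6,7,8}; box has {1,5,6,7,8,9} → only 2 remains.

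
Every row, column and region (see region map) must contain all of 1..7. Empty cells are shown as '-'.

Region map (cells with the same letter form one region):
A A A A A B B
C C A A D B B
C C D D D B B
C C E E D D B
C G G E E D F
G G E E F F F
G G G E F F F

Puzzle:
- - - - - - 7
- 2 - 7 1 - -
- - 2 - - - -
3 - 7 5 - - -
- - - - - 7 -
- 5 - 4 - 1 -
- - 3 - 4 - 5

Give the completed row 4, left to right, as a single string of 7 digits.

3175642

r4c5 = 6: row 4 has {3,5,7}; col 5 has {1,4}; region has {1,2,7} → only 6 remains.
r4c6 = 4: row 4 has {3,5,6,7}; col 6 has {1,7}; region has {1,2,6,7} → only 4 remains.
r6c3 = 6 (sole candidate).
r3c4 = 3 (sole candidate).
r3c5 = 5 (sole candidate).
r3c6 = 6 (sole candidate).
r4c2 = 1: row 4 has {3,4,5,6,7}; col 2 has {2,5}; region has {2,3} → only 1 remains.
r4c7 = 2: row 4 has {1,3,4,5,6,7}; col 7 has {5,7}; region has {6,7} → only 2 remains.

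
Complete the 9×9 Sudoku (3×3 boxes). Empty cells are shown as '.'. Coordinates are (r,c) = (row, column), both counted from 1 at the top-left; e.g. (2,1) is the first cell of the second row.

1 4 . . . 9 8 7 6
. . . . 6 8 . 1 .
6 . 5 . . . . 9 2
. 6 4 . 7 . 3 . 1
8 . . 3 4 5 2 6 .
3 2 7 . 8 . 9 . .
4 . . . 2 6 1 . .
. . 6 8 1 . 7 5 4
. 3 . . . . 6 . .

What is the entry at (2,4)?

4

(3,5) = 3 (sole candidate).
(3,7) = 4 (sole candidate).
(4,6) = 2 (sole candidate).
(4,8) = 8 (sole candidate).
(5,9) = 7 (sole candidate).
(6,6) = 1 (sole candidate).
(6,8) = 4 (sole candidate).
(6,9) = 5 (sole candidate).
(7,8) = 3 (sole candidate).
(8,2) = 9 (sole candidate).
(8,6) = 3 (sole candidate).
(9,8) = 2 (sole candidate).
(1,5) = 5 (sole candidate).
(2,2) = 7 (sole candidate).
(2,7) = 5 (sole candidate).
(2,9) = 3 (sole candidate).
(3,2) = 8 (sole candidate).
(3,6) = 7 (sole candidate).
(4,4) = 9 (sole candidate).
(5,2) = 1 (sole candidate).
(5,3) = 9 (sole candidate).
(6,4) = 6 (sole candidate).
(7,2) = 5 (sole candidate).
(7,3) = 8 (sole candidate).
(7,4) = 7 (sole candidate).
(7,9) = 9 (sole candidate).
(8,1) = 2 (sole candidate).
(9,1) = 7 (sole candidate).
(9,3) = 1 (sole candidate).
(9,5) = 9 (sole candidate).
(9,6) = 4 (sole candidate).
(9,9) = 8 (sole candidate).
(1,4) = 2 (sole candidate).
(2,1) = 9 (sole candidate).
(2,3) = 2 (sole candidate).
(2,4) = 4: row 2 has {1,2,3,5,6,7,8,9}; col 4 has {2,3,6,7,8,9}; box has {2,3,5,6,7,8,9} → only 4 remains.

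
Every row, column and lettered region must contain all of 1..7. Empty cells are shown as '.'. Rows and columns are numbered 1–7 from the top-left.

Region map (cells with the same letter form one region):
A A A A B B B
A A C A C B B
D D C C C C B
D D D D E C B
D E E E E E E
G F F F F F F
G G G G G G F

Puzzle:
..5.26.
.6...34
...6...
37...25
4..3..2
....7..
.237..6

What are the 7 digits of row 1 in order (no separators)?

1354267

R4C4 = 1 (sole candidate).
R1C4 = 4: row 1 has {2,5,6}; col 4 has {1,3,6,7}; region has {5,6} → only 4 remains.
R2C4 = 2 (sole candidate).
R3C2 = 5 (sole candidate).
R4C3 = 6 (sole candidate).
R4C5 = 4 (sole candidate).
R5C2 = 1 (sole candidate).
R5C3 = 7 (sole candidate).
R5C6 = 5 (sole candidate).
R6C4 = 5 (sole candidate).
R1C2 = 3: row 1 has {2,4,5,6}; col 2 has {1,2,5,6,7}; region has {2,4,5,6} → only 3 remains.
R2C3 = 1 (sole candidate).
R2C5 = 5 (sole candidate).
R3C1 = 2 (sole candidate).
R3C3 = 4 (sole candidate).
R3C5 = 3 (sole candidate).
R3C6 = 7 (sole candidate).
R3C7 = 1 (sole candidate).
R5C5 = 6 (sole candidate).
R6C2 = 4 (sole candidate).
R6C3 = 2 (sole candidate).
R6C6 = 1 (sole candidate).
R6C7 = 3 (sole candidate).
R7C5 = 1 (sole candidate).
R7C6 = 4 (sole candidate).
R1C7 = 7: row 1 has {2,3,4,5,6}; col 7 has {1,2,3,4,5,6}; region has {1,2,3,4,5,6} → only 7 remains.
R2C1 = 7 (sole candidate).
R6C1 = 6 (sole candidate).
R7C1 = 5 (sole candidate).
R1C1 = 1: row 1 has {2,3,4,5,6,7}; col 1 has {2,3,4,5,6,7}; region has {2,3,4,5,6,7} → only 1 remains.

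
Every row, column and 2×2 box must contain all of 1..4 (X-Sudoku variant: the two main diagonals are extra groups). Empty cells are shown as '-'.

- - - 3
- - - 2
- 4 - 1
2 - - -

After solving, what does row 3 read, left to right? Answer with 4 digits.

r2c3 = 1 (sole candidate).
r3c1 = 3: row 3 has {1,4}; col 1 has {2}; box has {2,4} → only 3 remains.
r3c3 = 2: row 3 has {1,3,4}; col 3 has {1}; box has {1}; main diagonal has {} → only 2 remains.

3421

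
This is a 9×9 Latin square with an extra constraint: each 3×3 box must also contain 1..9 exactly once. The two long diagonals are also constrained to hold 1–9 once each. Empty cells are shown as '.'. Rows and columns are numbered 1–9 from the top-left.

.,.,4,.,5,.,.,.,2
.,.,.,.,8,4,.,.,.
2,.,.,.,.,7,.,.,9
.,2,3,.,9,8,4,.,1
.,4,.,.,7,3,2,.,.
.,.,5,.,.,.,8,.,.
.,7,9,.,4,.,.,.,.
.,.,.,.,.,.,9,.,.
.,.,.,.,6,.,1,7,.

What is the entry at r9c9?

r1c7 = 7: in row 1, 7 can only go here (every other open cell in that row sees a 7).
r2c4 = 2: in row 2, 2 can only go here (every other open cell in that row sees a 2).
r3c8 = 4: in row 3, 4 can only go here (every other open cell in that row sees a 4).
r4c1 = 7: in row 4, 7 can only go here (every other open cell in that row sees a 7).
r2c3 = 7: in row 2, 7 can only go here (every other open cell in that row sees a 7).
r6c4 = 4: in row 6, 4 can only go here (every other open cell in that row sees a 4).
r6c9 = 7: in row 6, 7 can only go here (every other open cell in that row sees a 7).
r6c8 = 3: in row 6, 3 can only go here (every other open cell in that row sees a 3).
r8c4 = 7: in row 8, 7 can only go here (every other open cell in that row sees a 7).
r9c9 = 4: in row 9, 4 can only go here (every other open cell in that row sees a 4).

4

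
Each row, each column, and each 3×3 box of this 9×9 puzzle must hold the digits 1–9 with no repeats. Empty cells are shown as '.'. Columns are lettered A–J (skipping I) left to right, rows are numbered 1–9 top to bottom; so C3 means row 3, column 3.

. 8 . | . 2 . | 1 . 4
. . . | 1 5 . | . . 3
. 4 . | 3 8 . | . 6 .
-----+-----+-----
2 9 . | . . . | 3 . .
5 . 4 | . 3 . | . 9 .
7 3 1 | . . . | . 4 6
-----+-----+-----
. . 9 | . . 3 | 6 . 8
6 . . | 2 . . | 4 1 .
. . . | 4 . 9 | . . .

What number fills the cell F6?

A2 = 9: row 2 has {1,3,5}; col 1 has {2,5,6,7}; box has {4,8} → only 9 remains.
A3 = 1: row 3 has {3,4,6,8}; col 1 has {2,5,6,7,9}; box has {4,8,9} → only 1 remains.
F3 = 7: row 3 has {1,3,4,6,8}; col 6 has {3,9}; box has {1,2,3,5,8} → only 7 remains.
B5 = 6: row 5 has {3,4,5,9}; col 2 has {3,4,8,9}; box has {1,2,3,4,5,7,9} → only 6 remains.
E6 = 9: row 6 has {1,3,4,6,7}; col 5 has {2,3,5,8}; box has {3} → only 9 remains.
A7 = 4: row 7 has {3,6,8,9}; col 1 has {1,2,5,6,7,9}; box has {6,9} → only 4 remains.
E8 = 7: row 8 has {1,2,4,6}; col 5 has {2,3,5,8,9}; box has {2,3,4,9} → only 7 remains.
A1 = 3: row 1 has {1,2,4,8}; col 1 has {1,2,4,5,6,7,9}; box has {1,4,8,9} → only 3 remains.
F1 = 6: row 1 has {1,2,3,4,8}; col 6 has {3,7,9}; box has {1,2,3,5,7,8} → only 6 remains.
F2 = 4: row 2 has {1,3,5,9}; col 6 has {3,6,7,9}; box has {1,2,3,5,6,7,8} → only 4 remains.
C4 = 8: row 4 has {2,3,9}; col 3 has {1,4,9}; box has {1,2,3,4,5,6,7,9} → only 8 remains.
D7 = 5: row 7 has {3,4,6,8,9}; col 4 has {1,2,3,4}; box has {2,3,4,7,9} → only 5 remains.
E7 = 1: row 7 has {3,4,5,6,8,9}; col 5 has {2,3,5,7,8,9}; box has {2,3,4,5,7,9} → only 1 remains.
B8 = 5: row 8 has {1,2,4,6,7}; col 2 has {3,4,6,8,9}; box has {4,6,9} → only 5 remains.
C8 = 3: row 8 has {1,2,4,5,6,7}; col 3 has {1,4,8,9}; box has {4,5,6,9} → only 3 remains.
F8 = 8: row 8 has {1,2,3,4,5,6,7}; col 6 has {3,4,6,7,9}; box has {1,2,3,4,5,7,9} → only 8 remains.
J8 = 9: row 8 has {1,2,3,4,5,6,7,8}; col 9 has {3,4,6,8}; box has {1,4,6,8} → only 9 remains.
A9 = 8: row 9 has {4,9}; col 1 has {1,2,3,4,5,6,7,9}; box has {3,4,5,6,9} → only 8 remains.
E9 = 6: row 9 has {4,8,9}; col 5 has {1,2,3,5,7,8,9}; box has {1,2,3,4,5,7,8,9} → only 6 remains.
D1 = 9: row 1 has {1,2,3,4,6,8}; col 4 has {1,2,3,4,5}; box has {1,2,3,4,5,6,7,8} → only 9 remains.
E4 = 4: row 4 has {2,3,8,9}; col 5 has {1,2,3,5,6,7,8,9}; box has {3,9} → only 4 remains.
D6 = 8: row 6 has {1,3,4,6,7,9}; col 4 has {1,2,3,4,5,9}; box has {3,4,9} → only 8 remains.
D5 = 7: row 5 has {3,4,5,6,9}; col 4 has {1,2,3,4,5,8,9}; box has {3,4,8,9} → only 7 remains.
D4 = 6: row 4 has {2,3,4,8,9}; col 4 has {1,2,3,4,5,7,8,9}; box has {3,4,7,8,9} → only 6 remains.
C2 = 6: in row 2, 6 can only go here (every other open cell in that row sees a 6).
G3 = 9: in row 3, 9 can only go here (every other open cell in that row sees a 9).
G5 = 8: in row 5, 8 can only go here (every other open cell in that row sees an 8).
H2 = 8: in row 2, 8 can only go here (every other open cell in that row sees an 8).
B9 = 1: in row 9, 1 can only go here (every other open cell in that row sees a 1).
H9 = 3: in row 9, 3 can only go here (every other open cell in that row sees a 3).
H7 = 2: in column 8, 2 can only go here (every other open cell in that column sees a 2).
B7 = 7: row 7 has {1,2,3,4,5,6,8,9}; col 2 has {1,3,4,5,6,8,9}; box has {1,3,4,5,6,8,9} → only 7 remains.
C9 = 2: row 9 has {1,3,4,6,8,9}; col 3 has {1,3,4,6,8,9}; box has {1,3,4,5,6,7,8,9} → only 2 remains.
B2 = 2: row 2 has {1,3,4,5,6,8,9}; col 2 has {1,3,4,5,6,7,8,9}; box has {1,3,4,6,8,9} → only 2 remains.
G2 = 7: row 2 has {1,2,3,4,5,6,8,9}; col 7 has {1,3,4,6,8,9}; box has {1,3,4,6,8,9} → only 7 remains.
C3 = 5: row 3 has {1,3,4,6,7,8,9}; col 3 has {1,2,3,4,6,8,9}; box has {1,2,3,4,6,8,9} → only 5 remains.
J3 = 2: row 3 has {1,3,4,5,6,7,8,9}; col 9 has {3,4,6,8,9}; box has {1,3,4,6,7,8,9} → only 2 remains.
J5 = 1: row 5 has {3,4,5,6,7,8,9}; col 9 has {2,3,4,6,8,9}; box has {3,4,6,8,9} → only 1 remains.
G9 = 5: row 9 has {1,2,3,4,6,8,9}; col 7 has {1,3,4,6,7,8,9}; box has {1,2,3,4,6,8,9} → only 5 remains.
J9 = 7: row 9 has {1,2,3,4,5,6,8,9}; col 9 has {1,2,3,4,6,8,9}; box has {1,2,3,4,5,6,8,9} → only 7 remains.
C1 = 7: row 1 has {1,2,3,4,6,8,9}; col 3 has {1,2,3,4,5,6,8,9}; box has {1,2,3,4,5,6,8,9} → only 7 remains.
H1 = 5: row 1 has {1,2,3,4,6,7,8,9}; col 8 has {1,2,3,4,6,8,9}; box has {1,2,3,4,6,7,8,9} → only 5 remains.
H4 = 7: row 4 has {2,3,4,6,8,9}; col 8 has {1,2,3,4,5,6,8,9}; box has {1,3,4,6,8,9} → only 7 remains.
J4 = 5: row 4 has {2,3,4,6,7,8,9}; col 9 has {1,2,3,4,6,7,8,9}; box has {1,3,4,6,7,8,9} → only 5 remains.
F5 = 2: row 5 has {1,3,4,5,6,7,8,9}; col 6 has {3,4,6,7,8,9}; box has {3,4,6,7,8,9} → only 2 remains.
F6 = 5: row 6 has {1,3,4,6,7,8,9}; col 6 has {2,3,4,6,7,8,9}; box has {2,3,4,6,7,8,9} → only 5 remains.

5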